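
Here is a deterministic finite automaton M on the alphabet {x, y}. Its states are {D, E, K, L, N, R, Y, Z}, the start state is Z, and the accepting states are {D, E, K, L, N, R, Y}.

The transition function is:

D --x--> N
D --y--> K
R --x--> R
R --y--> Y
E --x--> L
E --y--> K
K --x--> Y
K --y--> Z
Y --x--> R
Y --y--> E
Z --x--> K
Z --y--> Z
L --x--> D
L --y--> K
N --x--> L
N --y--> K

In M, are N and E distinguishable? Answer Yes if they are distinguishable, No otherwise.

All states are reachable from the start state.
Start with accepting vs non-accepting: {D,E,K,L,N,R,Y} | {Z}.
Split {D,E,K,L,N,R,Y} by δ(·,y) → {D,E,L,N,R,Y} and {K}.
Refine {D,E,L,N,R,Y} on symbol y: members go to different blocks, giving {D,E,L,N} and {R,Y}.
Refine {R,Y} on symbol y: members go to different blocks, giving {Y} and {R}.
No further refinement is possible. Final partition (5 blocks): {D,E,L,N} | {Z} | {K} | {Y} | {R}.
N and E lie in the same block of the stable partition, so they are equivalent — no string distinguishes them.

No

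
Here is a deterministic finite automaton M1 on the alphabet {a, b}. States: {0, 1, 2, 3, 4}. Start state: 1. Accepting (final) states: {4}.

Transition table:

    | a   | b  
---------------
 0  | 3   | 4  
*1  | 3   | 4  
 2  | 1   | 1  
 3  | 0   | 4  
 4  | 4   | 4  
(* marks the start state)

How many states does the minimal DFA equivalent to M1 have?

2

Reachable states from the start: {0,1,3,4}. Unreachable: {2} — drop them.
Initial partition by acceptance: {4} | {0,1,3}.
The partition is now stable with 2 blocks: {4} | {0,1,3}.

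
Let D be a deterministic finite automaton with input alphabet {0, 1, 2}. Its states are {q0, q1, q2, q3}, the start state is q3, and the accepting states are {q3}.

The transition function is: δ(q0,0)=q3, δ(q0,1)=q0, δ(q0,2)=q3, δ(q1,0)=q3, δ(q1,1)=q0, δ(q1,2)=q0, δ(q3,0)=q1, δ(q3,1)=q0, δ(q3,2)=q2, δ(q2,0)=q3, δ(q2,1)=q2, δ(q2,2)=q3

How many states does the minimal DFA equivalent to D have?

Every state is reachable, so we keep all 4.
Initial partition by acceptance: {q3} | {q0,q1,q2}.
Split {q0,q1,q2} by δ(·,2) → {q0,q2} and {q1}.
Stable partition: {q3} | {q0,q2} | {q1} — 3 equivalence classes.

3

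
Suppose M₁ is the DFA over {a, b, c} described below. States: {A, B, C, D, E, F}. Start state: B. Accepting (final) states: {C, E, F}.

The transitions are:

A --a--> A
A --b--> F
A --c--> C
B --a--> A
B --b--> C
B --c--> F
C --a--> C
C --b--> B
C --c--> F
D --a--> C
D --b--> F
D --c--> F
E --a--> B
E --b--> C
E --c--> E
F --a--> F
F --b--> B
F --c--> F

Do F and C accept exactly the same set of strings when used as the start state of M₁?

Yes

First remove the unreachable states {D,E}; 4 states remain.
P0 = {C,F} | {A,B}.
No further refinement is possible. Final partition (2 blocks): {C,F} | {A,B}.
F and C lie in the same block of the stable partition, so they are equivalent — no string distinguishes them.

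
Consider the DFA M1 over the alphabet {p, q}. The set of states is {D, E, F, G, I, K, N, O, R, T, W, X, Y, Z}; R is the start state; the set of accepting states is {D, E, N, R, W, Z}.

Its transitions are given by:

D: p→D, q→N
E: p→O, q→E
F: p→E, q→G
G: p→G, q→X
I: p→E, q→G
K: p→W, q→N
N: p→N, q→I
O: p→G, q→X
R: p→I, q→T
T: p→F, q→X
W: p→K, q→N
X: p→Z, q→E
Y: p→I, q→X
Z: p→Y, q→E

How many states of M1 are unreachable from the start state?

No path from R leads to D, K, N, W; the other 10 states are all reachable.

4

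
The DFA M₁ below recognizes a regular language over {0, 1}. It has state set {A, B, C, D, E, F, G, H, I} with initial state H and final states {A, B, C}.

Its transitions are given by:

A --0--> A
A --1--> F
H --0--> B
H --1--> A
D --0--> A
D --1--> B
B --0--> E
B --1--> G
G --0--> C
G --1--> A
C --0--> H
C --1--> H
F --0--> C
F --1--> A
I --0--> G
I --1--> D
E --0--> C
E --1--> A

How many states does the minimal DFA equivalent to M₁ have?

Reachable states from the start: {A,B,C,E,F,G,H}. Unreachable: {D,I} — drop them.
P0 = {A,B,C} | {E,F,G,H}.
On input 0, block {A,B,C} splits into {B,C} and {A}.
No further refinement is possible. Final partition (3 blocks): {B,C} | {E,F,G,H} | {A}.

3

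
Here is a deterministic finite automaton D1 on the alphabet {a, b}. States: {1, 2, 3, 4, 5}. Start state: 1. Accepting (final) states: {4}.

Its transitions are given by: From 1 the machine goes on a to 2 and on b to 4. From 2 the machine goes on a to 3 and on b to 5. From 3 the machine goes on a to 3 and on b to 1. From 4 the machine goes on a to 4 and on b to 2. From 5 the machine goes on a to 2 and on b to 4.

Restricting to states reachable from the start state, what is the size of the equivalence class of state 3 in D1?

All states are reachable from the start state.
Start with accepting vs non-accepting: {4} | {1,2,3,5}.
Split {1,2,3,5} by δ(·,b) → {1,5} and {2,3}.
Stable partition: {4} | {1,5} | {2,3} — 3 equivalence classes.
State 3 belongs to the block {2,3}, which has 2 states.

2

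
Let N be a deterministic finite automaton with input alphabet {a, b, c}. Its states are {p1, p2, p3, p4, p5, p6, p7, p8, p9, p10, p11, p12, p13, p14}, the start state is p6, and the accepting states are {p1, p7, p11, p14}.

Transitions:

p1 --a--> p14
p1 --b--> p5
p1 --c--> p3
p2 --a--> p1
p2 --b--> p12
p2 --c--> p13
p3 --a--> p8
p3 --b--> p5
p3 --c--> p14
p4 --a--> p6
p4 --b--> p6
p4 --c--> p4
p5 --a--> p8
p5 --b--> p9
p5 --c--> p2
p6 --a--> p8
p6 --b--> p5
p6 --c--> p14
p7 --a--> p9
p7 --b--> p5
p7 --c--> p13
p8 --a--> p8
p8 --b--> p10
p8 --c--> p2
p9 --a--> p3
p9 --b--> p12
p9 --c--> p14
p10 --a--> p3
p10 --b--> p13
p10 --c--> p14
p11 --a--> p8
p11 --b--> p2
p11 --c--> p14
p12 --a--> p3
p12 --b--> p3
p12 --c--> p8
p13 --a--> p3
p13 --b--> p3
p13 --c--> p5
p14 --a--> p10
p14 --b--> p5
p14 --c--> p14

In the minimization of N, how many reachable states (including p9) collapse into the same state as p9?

2

First remove the unreachable states {p4,p7,p11}; 11 states remain.
P0 = {p1,p14} | {p2,p3,p5,p6,p8,p9,p10,p12,p13}.
Refine {p1,p14} on symbol a: members go to different blocks, giving {p1} and {p14}.
Split {p2,p3,p5,p6,p8,p9,p10,p12,p13} by δ(·,a) → {p3,p5,p6,p8,p9,p10,p12,p13} and {p2}.
On input c, block {p3,p5,p6,p8,p9,p10,p12,p13} splits into {p3,p6,p9,p10} and {p5,p8} and {p12,p13}.
Refine {p3,p6,p9,p10} on symbol a: members go to different blocks, giving {p3,p6} and {p9,p10}.
The partition is now stable with 7 blocks: {p1} | {p3,p6} | {p14} | {p2} | {p5,p8} | {p12,p13} | {p9,p10}.
The equivalence class containing p9 is {p9,p10}, of size 2.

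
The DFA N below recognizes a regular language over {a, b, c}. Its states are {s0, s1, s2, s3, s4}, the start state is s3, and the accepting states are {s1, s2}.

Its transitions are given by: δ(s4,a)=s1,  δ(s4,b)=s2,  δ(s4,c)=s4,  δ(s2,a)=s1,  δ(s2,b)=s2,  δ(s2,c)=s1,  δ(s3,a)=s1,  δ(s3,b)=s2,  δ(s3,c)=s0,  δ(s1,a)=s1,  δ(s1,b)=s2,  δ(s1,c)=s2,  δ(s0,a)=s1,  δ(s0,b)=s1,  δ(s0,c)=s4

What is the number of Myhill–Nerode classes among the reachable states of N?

All states are reachable from the start state.
Start with accepting vs non-accepting: {s1,s2} | {s0,s3,s4}.
Stable partition: {s1,s2} | {s0,s3,s4} — 2 equivalence classes.

2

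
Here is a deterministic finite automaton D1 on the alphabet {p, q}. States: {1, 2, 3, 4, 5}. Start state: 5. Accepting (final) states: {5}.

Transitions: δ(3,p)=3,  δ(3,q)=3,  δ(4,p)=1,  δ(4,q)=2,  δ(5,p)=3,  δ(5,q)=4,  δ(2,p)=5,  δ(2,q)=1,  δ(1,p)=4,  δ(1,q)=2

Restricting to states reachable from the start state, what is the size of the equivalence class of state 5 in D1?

1

Initial partition by acceptance: {5} | {1,2,3,4}.
Refine {1,2,3,4} on symbol p: members go to different blocks, giving {1,3,4} and {2}.
Split {1,3,4} by δ(·,q) → {1,4} and {3}.
Stable partition: {5} | {1,4} | {2} | {3} — 4 equivalence classes.
The equivalence class containing 5 is {5}, of size 1.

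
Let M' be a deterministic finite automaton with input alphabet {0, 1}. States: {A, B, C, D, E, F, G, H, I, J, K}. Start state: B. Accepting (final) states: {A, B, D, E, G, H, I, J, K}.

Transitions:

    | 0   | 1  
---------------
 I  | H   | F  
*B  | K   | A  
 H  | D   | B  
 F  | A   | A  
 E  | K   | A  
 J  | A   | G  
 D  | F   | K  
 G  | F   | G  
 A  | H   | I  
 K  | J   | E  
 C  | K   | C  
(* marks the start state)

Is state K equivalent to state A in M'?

States {C} cannot be reached from the start state, so discard them.
Initial partition by acceptance: {A,B,D,E,G,H,I,J,K} | {F}.
Split {A,B,D,E,G,H,I,J,K} by δ(·,0) → {A,B,E,H,I,J,K} and {D,G}.
Split {A,B,E,H,I,J,K} by δ(·,0) → {A,B,E,I,J,K} and {H}.
On input 0, block {A,B,E,I,J,K} splits into {B,E,J,K} and {A,I}.
Refine {B,E,J,K} on symbol 0: members go to different blocks, giving {B,E,K} and {J}.
Refine {B,E,K} on symbol 0: members go to different blocks, giving {B,E} and {K}.
Refine {D,G} on symbol 1: members go to different blocks, giving {D} and {G}.
On input 1, block {A,I} splits into {A} and {I}.
Stable partition: {B,E} | {F} | {D} | {H} | {A} | {J} | {K} | {G} | {I} — 9 equivalence classes.
K and A end up in different blocks, so they are distinguishable. For instance, the string '11' is accepted from only K.

No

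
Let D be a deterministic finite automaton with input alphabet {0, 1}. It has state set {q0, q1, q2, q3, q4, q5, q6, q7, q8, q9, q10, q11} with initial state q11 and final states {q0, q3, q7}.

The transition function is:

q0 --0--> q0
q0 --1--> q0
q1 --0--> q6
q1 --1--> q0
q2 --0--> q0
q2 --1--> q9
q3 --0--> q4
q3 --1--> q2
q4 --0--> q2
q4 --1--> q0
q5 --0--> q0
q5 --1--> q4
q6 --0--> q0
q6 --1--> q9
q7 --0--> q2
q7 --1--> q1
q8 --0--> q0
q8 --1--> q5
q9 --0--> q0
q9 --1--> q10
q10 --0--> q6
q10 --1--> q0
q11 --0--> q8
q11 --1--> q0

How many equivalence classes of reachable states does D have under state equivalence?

First remove the unreachable states {q1,q3,q7}; 9 states remain.
Start with accepting vs non-accepting: {q0} | {q2,q4,q5,q6,q8,q9,q10,q11}.
Split {q2,q4,q5,q6,q8,q9,q10,q11} by δ(·,0) → {q2,q5,q6,q8,q9} and {q4,q10,q11}.
Split {q2,q5,q6,q8,q9} by δ(·,1) → {q2,q6,q8} and {q5,q9}.
The partition is now stable with 4 blocks: {q0} | {q2,q6,q8} | {q4,q10,q11} | {q5,q9}.

4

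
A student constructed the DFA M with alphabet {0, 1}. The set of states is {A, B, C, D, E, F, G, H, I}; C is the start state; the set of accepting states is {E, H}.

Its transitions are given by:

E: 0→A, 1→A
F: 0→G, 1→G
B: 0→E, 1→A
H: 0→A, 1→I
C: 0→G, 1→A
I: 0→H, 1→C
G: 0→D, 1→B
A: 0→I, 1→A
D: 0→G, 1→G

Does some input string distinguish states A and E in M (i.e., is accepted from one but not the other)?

Yes

Reachable states from the start: {A,B,C,D,E,G,H,I}. Unreachable: {F} — drop them.
Start with accepting vs non-accepting: {E,H} | {A,B,C,D,G,I}.
On input 0, block {A,B,C,D,G,I} splits into {A,C,D,G} and {B,I}.
Split {E,H} by δ(·,1) → {E} and {H}.
Refine {A,C,D,G} on symbol 0: members go to different blocks, giving {C,D,G} and {A}.
On input 1, block {C,D,G} splits into {C} and {D} and {G}.
On input 0, block {B,I} splits into {B} and {I}.
No further refinement is possible. Final partition (8 blocks): {E} | {C} | {B} | {H} | {A} | {D} | {G} | {I}.
A and E end up in different blocks, so they are distinguishable. For instance, the string 'ε' is accepted from only E.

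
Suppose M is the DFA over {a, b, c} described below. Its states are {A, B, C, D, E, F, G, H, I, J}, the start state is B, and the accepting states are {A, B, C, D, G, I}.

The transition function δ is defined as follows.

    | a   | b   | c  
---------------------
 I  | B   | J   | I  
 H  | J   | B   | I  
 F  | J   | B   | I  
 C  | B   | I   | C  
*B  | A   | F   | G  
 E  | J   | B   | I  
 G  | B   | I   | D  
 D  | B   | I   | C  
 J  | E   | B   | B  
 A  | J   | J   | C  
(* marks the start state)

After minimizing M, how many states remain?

6

Reachable states from the start: {A,B,C,D,E,F,G,I,J}. Unreachable: {H} — drop them.
P0 = {A,B,C,D,G,I} | {E,F,J}.
On input a, block {A,B,C,D,G,I} splits into {B,C,D,G,I} and {A}.
Split {B,C,D,G,I} by δ(·,a) → {C,D,G,I} and {B}.
Refine {C,D,G,I} on symbol b: members go to different blocks, giving {C,D,G} and {I}.
Split {E,F,J} by δ(·,c) → {E,F} and {J}.
No further refinement is possible. Final partition (6 blocks): {C,D,G} | {E,F} | {A} | {B} | {I} | {J}.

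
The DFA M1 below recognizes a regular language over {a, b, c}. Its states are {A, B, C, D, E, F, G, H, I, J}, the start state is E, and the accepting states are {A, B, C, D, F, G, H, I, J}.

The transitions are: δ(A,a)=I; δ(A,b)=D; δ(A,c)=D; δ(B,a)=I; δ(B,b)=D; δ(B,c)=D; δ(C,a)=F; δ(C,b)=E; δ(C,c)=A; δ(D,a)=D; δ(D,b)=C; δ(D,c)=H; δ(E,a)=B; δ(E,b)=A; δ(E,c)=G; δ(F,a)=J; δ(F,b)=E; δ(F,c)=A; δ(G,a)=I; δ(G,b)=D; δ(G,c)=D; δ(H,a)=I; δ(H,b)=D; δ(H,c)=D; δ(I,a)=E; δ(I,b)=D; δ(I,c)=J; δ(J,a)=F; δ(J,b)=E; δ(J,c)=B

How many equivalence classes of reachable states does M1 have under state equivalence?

5

Every state is reachable, so we keep all 10.
Start with accepting vs non-accepting: {A,B,C,D,F,G,H,I,J} | {E}.
Refine {A,B,C,D,F,G,H,I,J} on symbol a: members go to different blocks, giving {A,B,C,D,F,G,H,J} and {I}.
On input a, block {A,B,C,D,F,G,H,J} splits into {A,B,G,H} and {C,D,F,J}.
Refine {C,D,F,J} on symbol b: members go to different blocks, giving {C,F,J} and {D}.
Stable partition: {A,B,G,H} | {E} | {I} | {C,F,J} | {D} — 5 equivalence classes.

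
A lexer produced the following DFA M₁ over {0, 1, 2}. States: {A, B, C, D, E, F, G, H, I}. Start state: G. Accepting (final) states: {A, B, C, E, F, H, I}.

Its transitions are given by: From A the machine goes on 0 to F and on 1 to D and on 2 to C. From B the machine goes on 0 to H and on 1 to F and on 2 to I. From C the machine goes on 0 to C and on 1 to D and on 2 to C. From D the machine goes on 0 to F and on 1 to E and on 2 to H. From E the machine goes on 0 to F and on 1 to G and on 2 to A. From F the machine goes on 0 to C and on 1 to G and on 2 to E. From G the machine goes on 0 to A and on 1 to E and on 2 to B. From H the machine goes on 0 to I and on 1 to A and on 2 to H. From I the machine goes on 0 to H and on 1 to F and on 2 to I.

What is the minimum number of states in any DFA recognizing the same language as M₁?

Every state is reachable, so we keep all 9.
P0 = {A,B,C,E,F,H,I} | {D,G}.
On input 1, block {A,B,C,E,F,H,I} splits into {A,C,E,F} and {B,H,I}.
The partition is now stable with 3 blocks: {A,C,E,F} | {D,G} | {B,H,I}.

3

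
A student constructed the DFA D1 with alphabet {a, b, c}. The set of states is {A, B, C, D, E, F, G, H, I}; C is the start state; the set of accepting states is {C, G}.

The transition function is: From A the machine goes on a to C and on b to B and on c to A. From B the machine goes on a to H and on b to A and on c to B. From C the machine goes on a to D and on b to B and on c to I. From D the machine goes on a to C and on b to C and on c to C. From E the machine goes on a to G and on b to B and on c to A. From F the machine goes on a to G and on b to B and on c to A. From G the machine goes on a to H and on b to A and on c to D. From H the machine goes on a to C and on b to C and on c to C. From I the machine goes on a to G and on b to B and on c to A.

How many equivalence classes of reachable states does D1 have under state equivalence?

6

Reachable states from the start: {A,B,C,D,G,H,I}. Unreachable: {E,F} — drop them.
Initial partition by acceptance: {C,G} | {A,B,D,H,I}.
Split {A,B,D,H,I} by δ(·,a) → {A,D,H,I} and {B}.
Refine {C,G} on symbol b: members go to different blocks, giving {C} and {G}.
Split {A,D,H,I} by δ(·,a) → {A,D,H} and {I}.
Split {A,D,H} by δ(·,b) → {D,H} and {A}.
Stable partition: {C} | {D,H} | {B} | {G} | {I} | {A} — 6 equivalence classes.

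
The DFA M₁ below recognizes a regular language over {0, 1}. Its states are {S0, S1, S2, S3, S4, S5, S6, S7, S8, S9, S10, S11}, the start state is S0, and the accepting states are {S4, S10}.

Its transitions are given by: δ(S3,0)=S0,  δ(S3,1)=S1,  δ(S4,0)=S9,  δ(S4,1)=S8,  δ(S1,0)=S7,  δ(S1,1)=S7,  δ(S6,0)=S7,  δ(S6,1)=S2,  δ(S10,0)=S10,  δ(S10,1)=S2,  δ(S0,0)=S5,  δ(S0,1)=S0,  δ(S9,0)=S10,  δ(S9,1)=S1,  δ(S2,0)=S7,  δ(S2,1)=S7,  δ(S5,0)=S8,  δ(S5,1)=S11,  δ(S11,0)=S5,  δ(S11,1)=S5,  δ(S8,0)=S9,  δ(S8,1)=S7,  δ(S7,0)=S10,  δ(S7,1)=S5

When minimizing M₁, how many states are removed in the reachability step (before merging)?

Starting at S0 and following transitions, the reachable set is {S0, S1, S2, S5, S7, S8, S9, S10, S11}. That leaves S3, S4, S6 unreachable — 3 in total.

3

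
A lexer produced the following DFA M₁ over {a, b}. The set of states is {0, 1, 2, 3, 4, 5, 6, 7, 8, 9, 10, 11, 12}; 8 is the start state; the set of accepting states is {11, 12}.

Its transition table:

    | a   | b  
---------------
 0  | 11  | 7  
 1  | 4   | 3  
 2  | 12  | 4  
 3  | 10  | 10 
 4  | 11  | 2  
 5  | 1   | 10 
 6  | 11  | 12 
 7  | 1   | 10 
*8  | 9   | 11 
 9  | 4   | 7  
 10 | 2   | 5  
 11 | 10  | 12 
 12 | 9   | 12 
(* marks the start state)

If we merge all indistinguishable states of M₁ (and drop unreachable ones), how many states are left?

5

First remove the unreachable states {0,6}; 11 states remain.
Start with accepting vs non-accepting: {11,12} | {1,2,3,4,5,7,8,9,10}.
Refine {1,2,3,4,5,7,8,9,10} on symbol a: members go to different blocks, giving {1,3,5,7,8,9,10} and {2,4}.
On input a, block {1,3,5,7,8,9,10} splits into {3,5,7,8} and {1,9,10}.
Split {3,5,7,8} by δ(·,b) → {3,5,7} and {8}.
The partition is now stable with 5 blocks: {11,12} | {3,5,7} | {2,4} | {1,9,10} | {8}.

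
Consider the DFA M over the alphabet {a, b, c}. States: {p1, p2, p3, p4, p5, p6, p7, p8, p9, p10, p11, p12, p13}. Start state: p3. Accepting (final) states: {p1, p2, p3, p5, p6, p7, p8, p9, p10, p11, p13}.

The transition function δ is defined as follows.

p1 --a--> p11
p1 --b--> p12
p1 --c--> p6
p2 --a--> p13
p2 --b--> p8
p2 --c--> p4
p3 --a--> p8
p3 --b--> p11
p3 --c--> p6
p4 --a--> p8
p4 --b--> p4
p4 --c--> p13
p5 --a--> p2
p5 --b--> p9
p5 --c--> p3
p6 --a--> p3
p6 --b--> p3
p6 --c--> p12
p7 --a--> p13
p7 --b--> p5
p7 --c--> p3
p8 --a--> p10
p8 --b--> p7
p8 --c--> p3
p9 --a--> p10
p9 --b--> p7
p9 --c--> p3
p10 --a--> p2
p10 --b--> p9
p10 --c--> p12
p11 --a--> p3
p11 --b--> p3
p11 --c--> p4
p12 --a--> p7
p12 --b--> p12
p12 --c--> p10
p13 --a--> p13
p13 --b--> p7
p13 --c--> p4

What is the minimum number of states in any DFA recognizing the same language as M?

5

First remove the unreachable states {p1}; 12 states remain.
P0 = {p2,p3,p5,p6,p7,p8,p9,p10,p11,p13} | {p4,p12}.
On input c, block {p2,p3,p5,p6,p7,p8,p9,p10,p11,p13} splits into {p2,p6,p10,p11,p13} and {p3,p5,p7,p8,p9}.
On input a, block {p2,p6,p10,p11,p13} splits into {p2,p10,p13} and {p6,p11}.
Split {p3,p5,p7,p8,p9} by δ(·,a) → {p5,p7,p8,p9} and {p3}.
Stable partition: {p2,p10,p13} | {p4,p12} | {p5,p7,p8,p9} | {p6,p11} | {p3} — 5 equivalence classes.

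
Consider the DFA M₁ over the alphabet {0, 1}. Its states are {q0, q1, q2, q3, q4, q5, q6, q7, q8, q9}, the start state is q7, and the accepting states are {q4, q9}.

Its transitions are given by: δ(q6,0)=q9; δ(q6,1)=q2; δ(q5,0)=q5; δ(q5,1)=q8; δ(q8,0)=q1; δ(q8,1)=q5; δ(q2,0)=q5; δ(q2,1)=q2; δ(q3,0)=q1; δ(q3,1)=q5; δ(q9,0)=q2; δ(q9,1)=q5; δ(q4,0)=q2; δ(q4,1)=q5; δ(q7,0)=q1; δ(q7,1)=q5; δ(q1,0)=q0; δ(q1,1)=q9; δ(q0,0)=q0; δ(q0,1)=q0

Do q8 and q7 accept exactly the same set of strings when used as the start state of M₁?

States {q3,q4,q6} cannot be reached from the start state, so discard them.
P0 = {q9} | {q0,q1,q2,q5,q7,q8}.
Refine {q0,q1,q2,q5,q7,q8} on symbol 1: members go to different blocks, giving {q0,q2,q5,q7,q8} and {q1}.
Refine {q0,q2,q5,q7,q8} on symbol 0: members go to different blocks, giving {q0,q2,q5} and {q7,q8}.
On input 1, block {q0,q2,q5} splits into {q0,q2} and {q5}.
Split {q0,q2} by δ(·,0) → {q0} and {q2}.
The partition is now stable with 6 blocks: {q9} | {q0} | {q1} | {q7,q8} | {q5} | {q2}.
q8 and q7 lie in the same block of the stable partition, so they are equivalent — no string distinguishes them.

Yes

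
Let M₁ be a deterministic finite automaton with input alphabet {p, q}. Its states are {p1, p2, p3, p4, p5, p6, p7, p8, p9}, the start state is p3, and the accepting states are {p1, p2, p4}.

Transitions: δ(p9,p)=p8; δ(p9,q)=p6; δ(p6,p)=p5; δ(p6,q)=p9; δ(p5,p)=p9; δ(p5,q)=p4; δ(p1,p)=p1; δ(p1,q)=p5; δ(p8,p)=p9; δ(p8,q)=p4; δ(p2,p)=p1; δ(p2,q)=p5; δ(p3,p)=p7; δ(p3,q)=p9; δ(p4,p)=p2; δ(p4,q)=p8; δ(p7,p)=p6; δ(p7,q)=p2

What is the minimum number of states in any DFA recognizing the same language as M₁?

Every state is reachable, so we keep all 9.
Start with accepting vs non-accepting: {p1,p2,p4} | {p3,p5,p6,p7,p8,p9}.
On input q, block {p3,p5,p6,p7,p8,p9} splits into {p3,p6,p9} and {p5,p7,p8}.
The partition is now stable with 3 blocks: {p1,p2,p4} | {p3,p6,p9} | {p5,p7,p8}.

3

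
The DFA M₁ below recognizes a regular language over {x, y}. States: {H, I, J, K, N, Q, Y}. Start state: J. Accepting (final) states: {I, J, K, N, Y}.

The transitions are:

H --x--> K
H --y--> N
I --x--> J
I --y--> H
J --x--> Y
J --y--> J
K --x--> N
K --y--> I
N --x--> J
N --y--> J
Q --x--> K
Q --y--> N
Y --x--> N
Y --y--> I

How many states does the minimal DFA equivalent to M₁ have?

States {Q} cannot be reached from the start state, so discard them.
Initial partition by acceptance: {I,J,K,N,Y} | {H}.
Split {I,J,K,N,Y} by δ(·,y) → {J,K,N,Y} and {I}.
On input y, block {J,K,N,Y} splits into {J,N} and {K,Y}.
On input x, block {J,N} splits into {N} and {J}.
Stable partition: {N} | {H} | {I} | {K,Y} | {J} — 5 equivalence classes.

5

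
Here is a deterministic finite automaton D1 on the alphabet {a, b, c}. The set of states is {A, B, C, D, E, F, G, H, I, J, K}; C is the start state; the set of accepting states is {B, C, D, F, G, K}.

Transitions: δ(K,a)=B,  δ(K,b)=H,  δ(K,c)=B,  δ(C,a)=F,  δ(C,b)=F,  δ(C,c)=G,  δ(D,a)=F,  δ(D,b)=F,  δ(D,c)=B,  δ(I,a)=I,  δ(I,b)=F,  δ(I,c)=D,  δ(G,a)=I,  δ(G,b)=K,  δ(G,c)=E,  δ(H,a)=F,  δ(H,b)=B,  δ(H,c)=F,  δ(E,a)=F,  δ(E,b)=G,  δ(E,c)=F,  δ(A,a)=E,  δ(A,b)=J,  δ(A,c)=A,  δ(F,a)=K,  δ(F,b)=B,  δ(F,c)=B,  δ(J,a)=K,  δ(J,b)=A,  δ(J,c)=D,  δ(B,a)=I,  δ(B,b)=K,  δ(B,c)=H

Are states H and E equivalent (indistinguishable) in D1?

Reachable states from the start: {B,C,D,E,F,G,H,I,K}. Unreachable: {A,J} — drop them.
P0 = {B,C,D,F,G,K} | {E,H,I}.
On input a, block {B,C,D,F,G,K} splits into {C,D,F,K} and {B,G}.
Refine {C,D,F,K} on symbol a: members go to different blocks, giving {C,D,F} and {K}.
Refine {C,D,F} on symbol a: members go to different blocks, giving {C,D} and {F}.
Split {E,H,I} by δ(·,a) → {E,H} and {I}.
Stable partition: {C,D} | {E,H} | {B,G} | {K} | {F} | {I} — 6 equivalence classes.
H and E lie in the same block of the stable partition, so they are equivalent — no string distinguishes them.

Yes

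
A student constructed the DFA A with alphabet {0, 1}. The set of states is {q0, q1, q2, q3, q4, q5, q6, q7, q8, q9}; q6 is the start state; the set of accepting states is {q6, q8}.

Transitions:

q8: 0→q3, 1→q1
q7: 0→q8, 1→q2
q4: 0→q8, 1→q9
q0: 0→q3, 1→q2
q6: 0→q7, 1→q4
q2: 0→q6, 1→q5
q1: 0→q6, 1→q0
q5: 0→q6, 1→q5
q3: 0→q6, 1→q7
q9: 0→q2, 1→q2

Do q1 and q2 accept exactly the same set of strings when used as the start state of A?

No

All states are reachable from the start state.
P0 = {q6,q8} | {q0,q1,q2,q3,q4,q5,q7,q9}.
Split {q0,q1,q2,q3,q4,q5,q7,q9} by δ(·,0) → {q1,q2,q3,q4,q5,q7} and {q0,q9}.
Split {q1,q2,q3,q4,q5,q7} by δ(·,1) → {q2,q3,q5,q7} and {q1,q4}.
Stable partition: {q6,q8} | {q2,q3,q5,q7} | {q0,q9} | {q1,q4} — 4 equivalence classes.
q1 and q2 end up in different blocks, so they are distinguishable. For instance, the string '10' is accepted from only q2.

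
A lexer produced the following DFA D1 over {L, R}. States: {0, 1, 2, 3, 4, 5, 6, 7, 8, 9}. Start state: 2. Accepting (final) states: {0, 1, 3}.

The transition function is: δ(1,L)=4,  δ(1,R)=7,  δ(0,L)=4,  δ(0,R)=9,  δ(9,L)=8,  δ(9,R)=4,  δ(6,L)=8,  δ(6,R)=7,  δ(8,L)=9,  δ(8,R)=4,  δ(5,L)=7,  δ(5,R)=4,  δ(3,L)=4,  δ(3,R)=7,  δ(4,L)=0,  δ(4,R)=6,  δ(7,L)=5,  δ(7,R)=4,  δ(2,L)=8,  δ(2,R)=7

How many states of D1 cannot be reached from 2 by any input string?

2

No path from 2 leads to 1, 3; the other 8 states are all reachable.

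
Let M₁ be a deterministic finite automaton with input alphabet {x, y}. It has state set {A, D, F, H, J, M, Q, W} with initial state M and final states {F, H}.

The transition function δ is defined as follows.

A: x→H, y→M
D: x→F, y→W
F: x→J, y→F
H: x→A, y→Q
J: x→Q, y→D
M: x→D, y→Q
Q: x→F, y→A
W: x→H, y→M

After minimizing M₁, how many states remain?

5

All states are reachable from the start state.
P0 = {F,H} | {A,D,J,M,Q,W}.
Refine {F,H} on symbol y: members go to different blocks, giving {F} and {H}.
On input x, block {A,D,J,M,Q,W} splits into {D,Q} and {A,W} and {J,M}.
No further refinement is possible. Final partition (5 blocks): {F} | {D,Q} | {H} | {A,W} | {J,M}.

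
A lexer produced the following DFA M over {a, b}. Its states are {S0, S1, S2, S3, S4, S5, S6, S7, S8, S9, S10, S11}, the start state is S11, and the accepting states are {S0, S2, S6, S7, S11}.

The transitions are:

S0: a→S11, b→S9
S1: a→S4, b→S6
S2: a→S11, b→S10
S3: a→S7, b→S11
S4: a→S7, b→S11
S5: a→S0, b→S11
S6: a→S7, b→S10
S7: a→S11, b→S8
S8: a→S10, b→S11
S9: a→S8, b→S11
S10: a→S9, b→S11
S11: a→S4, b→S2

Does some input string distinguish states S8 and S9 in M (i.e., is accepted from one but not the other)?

Reachable states from the start: {S2,S4,S7,S8,S9,S10,S11}. Unreachable: {S0,S1,S3,S5,S6} — drop them.
Initial partition by acceptance: {S2,S7,S11} | {S4,S8,S9,S10}.
On input a, block {S2,S7,S11} splits into {S2,S7} and {S11}.
Split {S4,S8,S9,S10} by δ(·,a) → {S8,S9,S10} and {S4}.
Stable partition: {S2,S7} | {S8,S9,S10} | {S11} | {S4} — 4 equivalence classes.
S8 and S9 lie in the same block of the stable partition, so they are equivalent — no string distinguishes them.

No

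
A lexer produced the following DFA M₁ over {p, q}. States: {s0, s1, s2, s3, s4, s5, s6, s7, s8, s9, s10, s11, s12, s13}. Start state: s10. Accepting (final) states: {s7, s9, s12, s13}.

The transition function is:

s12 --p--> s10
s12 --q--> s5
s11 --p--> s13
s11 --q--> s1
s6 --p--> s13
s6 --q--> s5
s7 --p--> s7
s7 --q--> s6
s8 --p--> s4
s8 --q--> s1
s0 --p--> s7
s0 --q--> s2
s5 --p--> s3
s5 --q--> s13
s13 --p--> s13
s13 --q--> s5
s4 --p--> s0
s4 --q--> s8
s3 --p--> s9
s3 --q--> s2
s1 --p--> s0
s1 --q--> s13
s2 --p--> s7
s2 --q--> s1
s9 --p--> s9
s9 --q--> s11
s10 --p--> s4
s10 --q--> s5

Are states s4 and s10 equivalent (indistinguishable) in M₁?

No

States {s12} cannot be reached from the start state, so discard them.
Initial partition by acceptance: {s7,s9,s13} | {s0,s1,s2,s3,s4,s5,s6,s8,s10,s11}.
Split {s0,s1,s2,s3,s4,s5,s6,s8,s10,s11} by δ(·,p) → {s0,s2,s3,s6,s11} and {s1,s4,s5,s8,s10}.
Split {s7,s9,s13} by δ(·,q) → {s7,s9} and {s13}.
Refine {s0,s2,s3,s6,s11} on symbol p: members go to different blocks, giving {s0,s2,s3} and {s6,s11}.
Refine {s0,s2,s3} on symbol q: members go to different blocks, giving {s0,s3} and {s2}.
Split {s1,s4,s5,s8,s10} by δ(·,p) → {s1,s4,s5} and {s8,s10}.
Refine {s1,s4,s5} on symbol q: members go to different blocks, giving {s1,s5} and {s4}.
Stable partition: {s7,s9} | {s0,s3} | {s1,s5} | {s13} | {s6,s11} | {s2} | {s8,s10} | {s4} — 8 equivalence classes.
s4 and s10 end up in different blocks, so they are distinguishable. For instance, the string 'pp' is accepted from only s4.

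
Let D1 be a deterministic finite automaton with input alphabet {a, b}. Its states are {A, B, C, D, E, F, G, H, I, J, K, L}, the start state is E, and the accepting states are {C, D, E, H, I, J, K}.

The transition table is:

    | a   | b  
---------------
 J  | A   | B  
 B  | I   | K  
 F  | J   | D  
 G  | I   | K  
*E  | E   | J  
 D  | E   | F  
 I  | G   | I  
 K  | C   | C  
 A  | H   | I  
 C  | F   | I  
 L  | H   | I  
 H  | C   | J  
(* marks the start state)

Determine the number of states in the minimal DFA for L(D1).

10

Reachable states from the start: {A,B,C,D,E,F,G,H,I,J,K}. Unreachable: {L} — drop them.
P0 = {C,D,E,H,I,J,K} | {A,B,F,G}.
Refine {C,D,E,H,I,J,K} on symbol a: members go to different blocks, giving {D,E,H,K} and {C,I,J}.
On input a, block {D,E,H,K} splits into {D,E} and {H,K}.
Refine {D,E} on symbol b: members go to different blocks, giving {D} and {E}.
Refine {A,B,F,G} on symbol a: members go to different blocks, giving {B,F,G} and {A}.
Split {B,F,G} by δ(·,b) → {B,G} and {F}.
Refine {C,I,J} on symbol a: members go to different blocks, giving {C} and {I} and {J}.
Refine {H,K} on symbol b: members go to different blocks, giving {H} and {K}.
The partition is now stable with 10 blocks: {D} | {B,G} | {C} | {H} | {E} | {A} | {F} | {I} | {J} | {K}.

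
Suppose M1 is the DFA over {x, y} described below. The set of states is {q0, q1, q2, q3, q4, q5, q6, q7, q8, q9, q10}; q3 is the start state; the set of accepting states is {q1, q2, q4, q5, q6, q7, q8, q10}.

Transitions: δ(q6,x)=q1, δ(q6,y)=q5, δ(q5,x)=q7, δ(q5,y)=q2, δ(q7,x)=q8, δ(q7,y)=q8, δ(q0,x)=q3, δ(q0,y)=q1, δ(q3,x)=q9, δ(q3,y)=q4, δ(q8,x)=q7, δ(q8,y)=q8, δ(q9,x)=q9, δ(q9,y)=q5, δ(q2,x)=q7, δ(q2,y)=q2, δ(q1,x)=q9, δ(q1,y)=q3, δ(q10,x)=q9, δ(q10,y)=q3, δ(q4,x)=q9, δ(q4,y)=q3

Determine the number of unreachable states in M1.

4

Starting at q3 and following transitions, the reachable set is {q2, q3, q4, q5, q7, q8, q9}. That leaves q0, q1, q6, q10 unreachable — 4 in total.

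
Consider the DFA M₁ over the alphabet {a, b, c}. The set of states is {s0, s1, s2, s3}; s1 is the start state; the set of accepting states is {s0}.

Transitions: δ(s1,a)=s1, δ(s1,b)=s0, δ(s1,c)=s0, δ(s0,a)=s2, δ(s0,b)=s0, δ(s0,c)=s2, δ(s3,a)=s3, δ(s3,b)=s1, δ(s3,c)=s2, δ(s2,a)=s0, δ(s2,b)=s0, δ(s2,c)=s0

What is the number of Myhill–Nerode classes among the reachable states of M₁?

First remove the unreachable states {s3}; 3 states remain.
Start with accepting vs non-accepting: {s0} | {s1,s2}.
On input a, block {s1,s2} splits into {s1} and {s2}.
Stable partition: {s0} | {s1} | {s2} — 3 equivalence classes.

3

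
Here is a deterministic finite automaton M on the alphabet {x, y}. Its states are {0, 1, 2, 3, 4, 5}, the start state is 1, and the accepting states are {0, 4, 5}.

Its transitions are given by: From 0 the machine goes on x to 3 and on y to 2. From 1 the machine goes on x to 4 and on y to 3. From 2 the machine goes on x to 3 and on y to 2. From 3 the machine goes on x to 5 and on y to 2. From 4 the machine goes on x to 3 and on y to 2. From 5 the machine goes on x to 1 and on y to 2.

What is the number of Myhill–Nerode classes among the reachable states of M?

5

States {0} cannot be reached from the start state, so discard them.
P0 = {4,5} | {1,2,3}.
Refine {1,2,3} on symbol x: members go to different blocks, giving {1,3} and {2}.
Split {1,3} by δ(·,y) → {1} and {3}.
Split {4,5} by δ(·,x) → {4} and {5}.
No further refinement is possible. Final partition (5 blocks): {4} | {1} | {2} | {3} | {5}.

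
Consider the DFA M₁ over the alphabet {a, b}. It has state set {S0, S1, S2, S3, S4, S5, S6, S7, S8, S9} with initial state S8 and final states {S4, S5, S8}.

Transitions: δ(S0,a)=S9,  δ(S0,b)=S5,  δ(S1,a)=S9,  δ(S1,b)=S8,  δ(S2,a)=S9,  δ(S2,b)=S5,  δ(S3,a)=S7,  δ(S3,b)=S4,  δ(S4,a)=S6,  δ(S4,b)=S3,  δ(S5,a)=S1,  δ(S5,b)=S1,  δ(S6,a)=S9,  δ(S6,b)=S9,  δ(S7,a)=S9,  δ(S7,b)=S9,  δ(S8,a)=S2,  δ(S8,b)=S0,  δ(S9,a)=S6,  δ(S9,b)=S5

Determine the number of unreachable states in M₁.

3

Starting at S8 and following transitions, the reachable set is {S0, S1, S2, S5, S6, S8, S9}. That leaves S3, S4, S7 unreachable — 3 in total.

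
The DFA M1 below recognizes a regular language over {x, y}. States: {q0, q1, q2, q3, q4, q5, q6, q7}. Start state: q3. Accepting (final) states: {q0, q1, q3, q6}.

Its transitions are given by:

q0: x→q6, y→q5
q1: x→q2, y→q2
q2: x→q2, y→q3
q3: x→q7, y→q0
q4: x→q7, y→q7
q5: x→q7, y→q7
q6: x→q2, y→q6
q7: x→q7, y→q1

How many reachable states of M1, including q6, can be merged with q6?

States {q4} cannot be reached from the start state, so discard them.
Start with accepting vs non-accepting: {q0,q1,q3,q6} | {q2,q5,q7}.
Refine {q0,q1,q3,q6} on symbol x: members go to different blocks, giving {q1,q3,q6} and {q0}.
Split {q1,q3,q6} by δ(·,y) → {q1} and {q3} and {q6}.
Refine {q2,q5,q7} on symbol y: members go to different blocks, giving {q2} and {q5} and {q7}.
The partition is now stable with 7 blocks: {q1} | {q2} | {q0} | {q3} | {q6} | {q5} | {q7}.
State q6 belongs to the block {q6}, which has 1 states.

1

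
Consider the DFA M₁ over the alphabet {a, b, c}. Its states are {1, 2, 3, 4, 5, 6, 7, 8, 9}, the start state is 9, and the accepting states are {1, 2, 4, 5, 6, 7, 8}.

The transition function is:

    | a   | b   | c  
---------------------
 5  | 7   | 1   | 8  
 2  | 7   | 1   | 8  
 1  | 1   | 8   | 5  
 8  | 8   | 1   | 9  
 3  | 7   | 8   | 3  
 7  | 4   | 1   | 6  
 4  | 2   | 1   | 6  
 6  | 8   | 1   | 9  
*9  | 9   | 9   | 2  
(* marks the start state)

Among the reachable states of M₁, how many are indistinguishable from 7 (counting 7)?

First remove the unreachable states {3}; 8 states remain.
Initial partition by acceptance: {1,2,4,5,6,7,8} | {9}.
Split {1,2,4,5,6,7,8} by δ(·,c) → {1,2,4,5,7} and {6,8}.
Refine {1,2,4,5,7} on symbol b: members go to different blocks, giving {2,4,5,7} and {1}.
Stable partition: {2,4,5,7} | {9} | {6,8} | {1} — 4 equivalence classes.
The equivalence class containing 7 is {2,4,5,7}, of size 4.

4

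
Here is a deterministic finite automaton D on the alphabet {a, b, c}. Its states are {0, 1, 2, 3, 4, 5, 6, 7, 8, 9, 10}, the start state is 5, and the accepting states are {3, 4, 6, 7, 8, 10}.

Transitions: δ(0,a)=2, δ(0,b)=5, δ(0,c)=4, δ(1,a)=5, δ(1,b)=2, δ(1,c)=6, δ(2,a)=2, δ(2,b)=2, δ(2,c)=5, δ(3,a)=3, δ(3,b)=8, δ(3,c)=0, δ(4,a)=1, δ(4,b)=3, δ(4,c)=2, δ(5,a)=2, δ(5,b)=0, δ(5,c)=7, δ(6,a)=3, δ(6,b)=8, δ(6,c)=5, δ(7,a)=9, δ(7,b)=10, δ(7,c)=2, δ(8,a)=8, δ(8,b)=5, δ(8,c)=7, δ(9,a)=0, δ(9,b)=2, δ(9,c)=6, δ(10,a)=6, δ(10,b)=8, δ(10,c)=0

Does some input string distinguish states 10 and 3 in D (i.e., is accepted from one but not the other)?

Start with accepting vs non-accepting: {3,4,6,7,8,10} | {0,1,2,5,9}.
On input a, block {3,4,6,7,8,10} splits into {3,6,8,10} and {4,7}.
Split {3,6,8,10} by δ(·,b) → {3,6,10} and {8}.
On input c, block {0,1,2,5,9} splits into {0,5} and {1,9} and {2}.
No further refinement is possible. Final partition (6 blocks): {3,6,10} | {0,5} | {4,7} | {8} | {1,9} | {2}.
10 and 3 lie in the same block of the stable partition, so they are equivalent — no string distinguishes them.

No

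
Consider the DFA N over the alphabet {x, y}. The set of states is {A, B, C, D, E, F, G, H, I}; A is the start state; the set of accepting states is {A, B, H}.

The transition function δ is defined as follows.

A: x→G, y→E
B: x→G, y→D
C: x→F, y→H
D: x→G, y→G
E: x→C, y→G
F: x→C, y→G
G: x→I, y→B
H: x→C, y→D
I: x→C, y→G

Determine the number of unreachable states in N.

0

Exploring from A, all states are eventually visited, so none are unreachable.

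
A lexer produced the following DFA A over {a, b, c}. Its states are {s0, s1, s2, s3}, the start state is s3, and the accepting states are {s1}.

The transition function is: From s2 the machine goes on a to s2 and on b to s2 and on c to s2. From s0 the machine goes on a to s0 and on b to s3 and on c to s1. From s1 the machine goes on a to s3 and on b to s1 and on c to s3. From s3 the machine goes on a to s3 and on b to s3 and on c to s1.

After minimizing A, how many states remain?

2

Reachable states from the start: {s1,s3}. Unreachable: {s0,s2} — drop them.
Initial partition by acceptance: {s1} | {s3}.
The partition is now stable with 2 blocks: {s1} | {s3}.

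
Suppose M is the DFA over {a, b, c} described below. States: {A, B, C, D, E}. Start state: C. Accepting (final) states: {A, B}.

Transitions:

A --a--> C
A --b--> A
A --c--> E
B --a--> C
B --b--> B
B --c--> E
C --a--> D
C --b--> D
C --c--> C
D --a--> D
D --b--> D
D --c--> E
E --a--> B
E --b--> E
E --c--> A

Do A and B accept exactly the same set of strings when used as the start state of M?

Yes

Start with accepting vs non-accepting: {A,B} | {C,D,E}.
Refine {C,D,E} on symbol a: members go to different blocks, giving {C,D} and {E}.
Split {C,D} by δ(·,c) → {C} and {D}.
The partition is now stable with 4 blocks: {A,B} | {C} | {E} | {D}.
A and B lie in the same block of the stable partition, so they are equivalent — no string distinguishes them.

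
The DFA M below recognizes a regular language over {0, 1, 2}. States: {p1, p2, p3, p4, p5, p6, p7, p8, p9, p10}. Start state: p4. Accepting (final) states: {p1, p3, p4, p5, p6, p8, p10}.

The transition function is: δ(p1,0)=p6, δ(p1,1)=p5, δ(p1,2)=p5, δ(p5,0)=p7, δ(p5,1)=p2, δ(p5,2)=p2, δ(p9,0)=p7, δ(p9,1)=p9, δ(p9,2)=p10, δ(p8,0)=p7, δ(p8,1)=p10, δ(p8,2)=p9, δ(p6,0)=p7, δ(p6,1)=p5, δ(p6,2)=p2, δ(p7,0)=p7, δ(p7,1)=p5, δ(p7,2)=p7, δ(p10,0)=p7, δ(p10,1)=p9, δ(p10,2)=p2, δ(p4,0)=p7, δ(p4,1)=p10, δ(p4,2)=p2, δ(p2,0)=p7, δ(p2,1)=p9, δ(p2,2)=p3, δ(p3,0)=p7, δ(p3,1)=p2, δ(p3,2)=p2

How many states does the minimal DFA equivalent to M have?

4

First remove the unreachable states {p1,p6,p8}; 7 states remain.
P0 = {p3,p4,p5,p10} | {p2,p7,p9}.
Split {p3,p4,p5,p10} by δ(·,1) → {p3,p5,p10} and {p4}.
Split {p2,p7,p9} by δ(·,1) → {p2,p9} and {p7}.
No further refinement is possible. Final partition (4 blocks): {p3,p5,p10} | {p2,p9} | {p4} | {p7}.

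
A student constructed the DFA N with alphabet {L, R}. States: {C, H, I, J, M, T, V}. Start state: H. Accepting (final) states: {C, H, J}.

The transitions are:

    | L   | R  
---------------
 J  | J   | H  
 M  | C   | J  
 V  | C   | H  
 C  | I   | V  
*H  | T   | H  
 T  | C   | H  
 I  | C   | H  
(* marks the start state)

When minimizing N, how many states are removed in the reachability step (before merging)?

No path from H leads to J, M; the other 5 states are all reachable.

2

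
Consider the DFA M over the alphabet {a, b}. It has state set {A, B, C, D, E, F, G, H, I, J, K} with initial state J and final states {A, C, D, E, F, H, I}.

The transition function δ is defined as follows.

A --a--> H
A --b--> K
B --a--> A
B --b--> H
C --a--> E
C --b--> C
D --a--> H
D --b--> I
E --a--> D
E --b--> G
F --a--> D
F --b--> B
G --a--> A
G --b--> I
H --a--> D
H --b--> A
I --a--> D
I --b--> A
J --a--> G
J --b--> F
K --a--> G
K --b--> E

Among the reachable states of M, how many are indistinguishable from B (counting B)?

States {C} cannot be reached from the start state, so discard them.
P0 = {A,D,E,F,H,I} | {B,G,J,K}.
Split {A,D,E,F,H,I} by δ(·,b) → {A,E,F} and {D,H,I}.
Refine {B,G,J,K} on symbol a: members go to different blocks, giving {B,G} and {J,K}.
Refine {A,E,F} on symbol b: members go to different blocks, giving {E,F} and {A}.
On input b, block {D,H,I} splits into {H,I} and {D}.
No further refinement is possible. Final partition (6 blocks): {E,F} | {B,G} | {H,I} | {J,K} | {A} | {D}.
State B belongs to the block {B,G}, which has 2 states.

2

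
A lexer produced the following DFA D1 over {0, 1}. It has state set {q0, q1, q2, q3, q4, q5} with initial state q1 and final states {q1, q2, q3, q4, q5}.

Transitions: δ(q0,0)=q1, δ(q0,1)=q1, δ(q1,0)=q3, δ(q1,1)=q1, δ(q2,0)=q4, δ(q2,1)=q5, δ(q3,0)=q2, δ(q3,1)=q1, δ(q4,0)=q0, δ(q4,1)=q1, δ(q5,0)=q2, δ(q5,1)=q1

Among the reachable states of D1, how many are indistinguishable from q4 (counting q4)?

P0 = {q1,q2,q3,q4,q5} | {q0}.
On input 0, block {q1,q2,q3,q4,q5} splits into {q1,q2,q3,q5} and {q4}.
On input 0, block {q1,q2,q3,q5} splits into {q1,q3,q5} and {q2}.
On input 0, block {q1,q3,q5} splits into {q3,q5} and {q1}.
The partition is now stable with 5 blocks: {q3,q5} | {q0} | {q4} | {q2} | {q1}.
The equivalence class containing q4 is {q4}, of size 1.

1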